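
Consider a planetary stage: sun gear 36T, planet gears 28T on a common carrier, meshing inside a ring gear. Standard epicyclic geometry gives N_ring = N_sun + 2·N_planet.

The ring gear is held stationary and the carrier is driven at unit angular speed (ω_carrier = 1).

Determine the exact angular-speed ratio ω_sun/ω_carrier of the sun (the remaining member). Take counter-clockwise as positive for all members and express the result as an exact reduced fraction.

N_ring = 36 + 2·28 = 92
36(ω_s−ω_c) = −92(ω_r−ω_c),  ω_r=0, ω_c=1
ω_s = 1 − (92/36)(0−1) = 32/9
ω_s/ω_c = 32/9

32/9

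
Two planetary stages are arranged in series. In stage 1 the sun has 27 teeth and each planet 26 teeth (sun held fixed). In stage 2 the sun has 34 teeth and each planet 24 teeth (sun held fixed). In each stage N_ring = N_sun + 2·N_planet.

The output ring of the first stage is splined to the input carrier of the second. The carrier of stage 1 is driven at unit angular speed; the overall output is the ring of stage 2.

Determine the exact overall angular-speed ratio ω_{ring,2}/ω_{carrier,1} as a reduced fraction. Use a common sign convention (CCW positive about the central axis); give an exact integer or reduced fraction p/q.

6148/3239

Stage 1: N_ring = 27 + 2·26 = 79
Stage 1: 27(ω_s−ω_c) = −79(ω_r−ω_c),  ω_s=0, ω_c=1
Stage 1: ω_r = 1 − (27/79)(0−1) = 106/79
  ⇒ ω_r¹/ω_c¹ = 106/79
Stage 2: N_ring = 34 + 2·24 = 82
Stage 2: 34(ω_s−ω_c) = −82(ω_r−ω_c),  ω_s=0, ω_c=1
Stage 2: ω_r = 1 − (34/82)(0−1) = 58/41
  ⇒ ω_r²/ω_c² = 58/41
Coupling ω_c² = ω_r¹ ⇒ overall = 106/79 × 58/41 = 6148/3239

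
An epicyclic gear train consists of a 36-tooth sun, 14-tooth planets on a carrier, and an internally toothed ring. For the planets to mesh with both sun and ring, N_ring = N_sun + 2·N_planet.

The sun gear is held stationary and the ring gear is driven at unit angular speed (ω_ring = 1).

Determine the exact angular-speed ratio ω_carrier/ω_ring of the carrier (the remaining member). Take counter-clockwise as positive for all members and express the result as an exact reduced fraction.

N_ring = 36 + 2·14 = 64
36(ω_s−ω_c) = −64(ω_r−ω_c),  ω_s=0, ω_r=1
36(0−ω_c) = −64(1−ω_c)  ⇒  100ω_c = 64  ⇒  ω_c = 16/25
ω_c/ω_r = 16/25

16/25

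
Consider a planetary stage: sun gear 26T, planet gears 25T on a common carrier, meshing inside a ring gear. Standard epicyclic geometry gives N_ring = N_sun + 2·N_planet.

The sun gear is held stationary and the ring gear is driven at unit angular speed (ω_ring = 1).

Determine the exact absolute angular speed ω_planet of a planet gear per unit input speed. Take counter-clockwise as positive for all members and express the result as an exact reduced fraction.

N_ring = 26 + 2·25 = 76
26(ω_s−ω_c) = −76(ω_r−ω_c),  ω_s=0, ω_r=1
26(0−ω_c) = −76(1−ω_c)  ⇒  102ω_c = 76  ⇒  ω_c = 38/51
sun–planet: 26·(0−38/51) = −25·(ω_p−ω_c)  ⇒  ω_p−ω_c = −(26/25)·(-38/51) = 988/1275
ω_p = 38/51 + 988/1275 = 38/25

38/25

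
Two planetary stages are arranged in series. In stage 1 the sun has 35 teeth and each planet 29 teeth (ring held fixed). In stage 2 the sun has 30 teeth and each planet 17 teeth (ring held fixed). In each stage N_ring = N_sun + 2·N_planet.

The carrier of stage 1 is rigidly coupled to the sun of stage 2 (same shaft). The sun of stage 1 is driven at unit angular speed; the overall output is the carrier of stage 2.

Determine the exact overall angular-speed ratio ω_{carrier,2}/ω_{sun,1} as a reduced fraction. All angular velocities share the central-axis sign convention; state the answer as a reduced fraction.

Stage 1: N_ring = 35 + 2·29 = 93
Stage 1: 35(ω_s−ω_c) = −93(ω_r−ω_c),  ω_r=0, ω_s=1
Stage 1: 35(1−ω_c) = −93(0−ω_c)  ⇒  128ω_c = 35  ⇒  ω_c = 35/128
  ⇒ ω_c¹/ω_s¹ = 35/128
Stage 2: N_ring = 30 + 2·17 = 64
Stage 2: 30(ω_s−ω_c) = −64(ω_r−ω_c),  ω_r=0, ω_s=1
Stage 2: 30(1−ω_c) = −64(0−ω_c)  ⇒  94ω_c = 30  ⇒  ω_c = 15/47
  ⇒ ω_c²/ω_s² = 15/47
Coupling ω_s² = ω_c¹ ⇒ overall = 35/128 × 15/47 = 525/6016

525/6016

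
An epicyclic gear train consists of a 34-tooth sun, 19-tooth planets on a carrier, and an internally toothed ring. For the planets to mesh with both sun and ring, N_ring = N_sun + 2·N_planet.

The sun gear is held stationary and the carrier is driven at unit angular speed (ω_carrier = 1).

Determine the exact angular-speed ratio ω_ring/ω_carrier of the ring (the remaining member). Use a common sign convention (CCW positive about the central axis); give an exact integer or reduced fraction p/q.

53/36

N_ring = 34 + 2·19 = 72
34(ω_s−ω_c) = −72(ω_r−ω_c),  ω_s=0, ω_c=1
ω_r = 1 − (34/72)(0−1) = 53/36
ω_r/ω_c = 53/36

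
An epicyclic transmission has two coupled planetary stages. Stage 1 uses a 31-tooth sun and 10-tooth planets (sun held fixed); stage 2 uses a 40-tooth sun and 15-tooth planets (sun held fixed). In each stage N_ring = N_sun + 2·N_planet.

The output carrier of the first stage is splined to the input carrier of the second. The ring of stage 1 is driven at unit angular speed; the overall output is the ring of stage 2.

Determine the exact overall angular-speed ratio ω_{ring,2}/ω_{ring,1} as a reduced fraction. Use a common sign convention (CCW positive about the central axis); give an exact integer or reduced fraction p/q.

Stage 1: N_ring = 31 + 2·10 = 51
Stage 1: 31(ω_s−ω_c) = −51(ω_r−ω_c),  ω_s=0, ω_r=1
Stage 1: 31(0−ω_c) = −51(1−ω_c)  ⇒  82ω_c = 51  ⇒  ω_c = 51/82
  ⇒ ω_c¹/ω_r¹ = 51/82
Stage 2: N_ring = 40 + 2·15 = 70
Stage 2: 40(ω_s−ω_c) = −70(ω_r−ω_c),  ω_s=0, ω_c=1
Stage 2: ω_r = 1 − (40/70)(0−1) = 11/7
  ⇒ ω_r²/ω_c² = 11/7
Coupling ω_c² = ω_c¹ ⇒ overall = 51/82 × 11/7 = 561/574

561/574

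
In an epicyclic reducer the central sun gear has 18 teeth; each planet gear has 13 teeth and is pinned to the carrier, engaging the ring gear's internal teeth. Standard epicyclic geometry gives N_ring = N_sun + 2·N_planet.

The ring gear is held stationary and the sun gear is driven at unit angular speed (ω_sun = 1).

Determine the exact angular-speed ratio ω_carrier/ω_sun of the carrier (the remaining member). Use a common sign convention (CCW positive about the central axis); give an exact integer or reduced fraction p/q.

9/31

N_ring = 18 + 2·13 = 44
18(ω_s−ω_c) = −44(ω_r−ω_c),  ω_r=0, ω_s=1
18(1−ω_c) = −44(0−ω_c)  ⇒  62ω_c = 18  ⇒  ω_c = 9/31
ω_c/ω_s = 9/31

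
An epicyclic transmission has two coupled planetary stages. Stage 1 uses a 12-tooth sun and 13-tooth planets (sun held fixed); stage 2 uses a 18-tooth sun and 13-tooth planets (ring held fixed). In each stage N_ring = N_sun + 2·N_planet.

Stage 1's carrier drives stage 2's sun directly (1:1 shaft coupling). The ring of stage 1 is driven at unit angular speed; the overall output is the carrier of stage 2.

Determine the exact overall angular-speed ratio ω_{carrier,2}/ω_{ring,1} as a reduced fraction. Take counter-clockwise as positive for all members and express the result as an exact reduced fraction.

Stage 1: N_ring = 12 + 2·13 = 38
Stage 1: 12(ω_s−ω_c) = −38(ω_r−ω_c),  ω_s=0, ω_r=1
Stage 1: 12(0−ω_c) = −38(1−ω_c)  ⇒  50ω_c = 38  ⇒  ω_c = 19/25
  ⇒ ω_c¹/ω_r¹ = 19/25
Stage 2: N_ring = 18 + 2·13 = 44
Stage 2: 18(ω_s−ω_c) = −44(ω_r−ω_c),  ω_r=0, ω_s=1
Stage 2: 18(1−ω_c) = −44(0−ω_c)  ⇒  62ω_c = 18  ⇒  ω_c = 9/31
  ⇒ ω_c²/ω_s² = 9/31
Coupling ω_s² = ω_c¹ ⇒ overall = 19/25 × 9/31 = 171/775

171/775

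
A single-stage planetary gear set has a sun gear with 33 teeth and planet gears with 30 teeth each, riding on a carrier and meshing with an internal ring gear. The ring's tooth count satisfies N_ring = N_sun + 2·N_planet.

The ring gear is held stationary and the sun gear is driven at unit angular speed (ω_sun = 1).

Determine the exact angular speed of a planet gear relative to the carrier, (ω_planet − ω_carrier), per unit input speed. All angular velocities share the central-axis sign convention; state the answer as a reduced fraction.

N_ring = 33 + 2·30 = 93
33(ω_s−ω_c) = −93(ω_r−ω_c),  ω_r=0, ω_s=1
33(1−ω_c) = −93(0−ω_c)  ⇒  126ω_c = 33  ⇒  ω_c = 11/42
sun–planet: 33·(1−11/42) = −30·(ω_p−ω_c)  ⇒  ω_p−ω_c = −(33/30)·(31/42) = -341/420

-341/420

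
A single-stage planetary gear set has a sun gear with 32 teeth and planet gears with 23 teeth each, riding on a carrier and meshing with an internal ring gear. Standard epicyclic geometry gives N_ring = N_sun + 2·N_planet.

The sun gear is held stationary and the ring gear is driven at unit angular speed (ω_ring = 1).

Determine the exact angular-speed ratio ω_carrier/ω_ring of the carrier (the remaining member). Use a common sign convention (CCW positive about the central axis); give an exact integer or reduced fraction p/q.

N_ring = 32 + 2·23 = 78
32(ω_s−ω_c) = −78(ω_r−ω_c),  ω_s=0, ω_r=1
32(0−ω_c) = −78(1−ω_c)  ⇒  110ω_c = 78  ⇒  ω_c = 39/55
ω_c/ω_r = 39/55

39/55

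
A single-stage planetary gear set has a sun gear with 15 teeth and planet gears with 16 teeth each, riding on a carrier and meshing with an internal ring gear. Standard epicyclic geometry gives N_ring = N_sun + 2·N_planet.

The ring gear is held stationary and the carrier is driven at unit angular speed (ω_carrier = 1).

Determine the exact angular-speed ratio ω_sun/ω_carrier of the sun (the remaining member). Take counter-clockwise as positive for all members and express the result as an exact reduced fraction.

62/15

N_ring = 15 + 2·16 = 47
15(ω_s−ω_c) = −47(ω_r−ω_c),  ω_r=0, ω_c=1
ω_s = 1 − (47/15)(0−1) = 62/15
ω_s/ω_c = 62/15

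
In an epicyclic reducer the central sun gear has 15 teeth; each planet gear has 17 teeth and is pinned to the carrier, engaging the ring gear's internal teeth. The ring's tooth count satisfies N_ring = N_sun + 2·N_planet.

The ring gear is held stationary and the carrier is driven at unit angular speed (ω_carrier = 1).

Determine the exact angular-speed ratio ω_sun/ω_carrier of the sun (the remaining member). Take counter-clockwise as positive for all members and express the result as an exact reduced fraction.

64/15

N_ring = 15 + 2·17 = 49
15(ω_s−ω_c) = −49(ω_r−ω_c),  ω_r=0, ω_c=1
ω_s = 1 − (49/15)(0−1) = 64/15
ω_s/ω_c = 64/15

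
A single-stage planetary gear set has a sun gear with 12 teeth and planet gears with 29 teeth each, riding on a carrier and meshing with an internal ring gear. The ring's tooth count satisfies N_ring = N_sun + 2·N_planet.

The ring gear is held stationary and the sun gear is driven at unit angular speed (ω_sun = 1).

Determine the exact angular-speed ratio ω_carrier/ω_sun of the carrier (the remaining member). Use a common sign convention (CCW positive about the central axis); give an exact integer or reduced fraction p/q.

N_ring = 12 + 2·29 = 70
12(ω_s−ω_c) = −70(ω_r−ω_c),  ω_r=0, ω_s=1
12(1−ω_c) = −70(0−ω_c)  ⇒  82ω_c = 12  ⇒  ω_c = 6/41
ω_c/ω_s = 6/41

6/41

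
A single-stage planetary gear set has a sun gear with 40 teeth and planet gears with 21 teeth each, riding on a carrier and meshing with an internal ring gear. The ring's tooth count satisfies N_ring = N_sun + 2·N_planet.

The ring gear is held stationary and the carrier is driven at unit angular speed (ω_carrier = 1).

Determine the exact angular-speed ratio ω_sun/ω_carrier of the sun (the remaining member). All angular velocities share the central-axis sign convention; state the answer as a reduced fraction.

N_ring = 40 + 2·21 = 82
40(ω_s−ω_c) = −82(ω_r−ω_c),  ω_r=0, ω_c=1
ω_s = 1 − (82/40)(0−1) = 61/20
ω_s/ω_c = 61/20

61/20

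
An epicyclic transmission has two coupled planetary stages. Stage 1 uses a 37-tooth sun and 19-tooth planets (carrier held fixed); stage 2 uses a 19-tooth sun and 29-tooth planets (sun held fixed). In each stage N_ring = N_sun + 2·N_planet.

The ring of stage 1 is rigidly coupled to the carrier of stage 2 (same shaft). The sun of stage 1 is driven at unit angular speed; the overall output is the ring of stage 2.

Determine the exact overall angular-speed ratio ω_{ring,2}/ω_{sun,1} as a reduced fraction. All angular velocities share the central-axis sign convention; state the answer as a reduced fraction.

Stage 1: N_ring = 37 + 2·19 = 75
Stage 1: 37(ω_s−ω_c) = −75(ω_r−ω_c),  ω_c=0, ω_s=1
Stage 1: ω_r = 0 − (37/75)(1−0) = -37/75
  ⇒ ω_r¹/ω_s¹ = -37/75
Stage 2: N_ring = 19 + 2·29 = 77
Stage 2: 19(ω_s−ω_c) = −77(ω_r−ω_c),  ω_s=0, ω_c=1
Stage 2: ω_r = 1 − (19/77)(0−1) = 96/77
  ⇒ ω_r²/ω_c² = 96/77
Coupling ω_c² = ω_r¹ ⇒ overall = -37/75 × 96/77 = -1184/1925

-1184/1925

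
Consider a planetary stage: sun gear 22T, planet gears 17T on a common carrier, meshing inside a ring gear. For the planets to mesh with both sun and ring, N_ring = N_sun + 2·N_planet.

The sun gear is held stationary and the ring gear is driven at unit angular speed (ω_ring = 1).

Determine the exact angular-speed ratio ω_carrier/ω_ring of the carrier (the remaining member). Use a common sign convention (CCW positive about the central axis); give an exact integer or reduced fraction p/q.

N_ring = 22 + 2·17 = 56
22(ω_s−ω_c) = −56(ω_r−ω_c),  ω_s=0, ω_r=1
22(0−ω_c) = −56(1−ω_c)  ⇒  78ω_c = 56  ⇒  ω_c = 28/39
ω_c/ω_r = 28/39

28/39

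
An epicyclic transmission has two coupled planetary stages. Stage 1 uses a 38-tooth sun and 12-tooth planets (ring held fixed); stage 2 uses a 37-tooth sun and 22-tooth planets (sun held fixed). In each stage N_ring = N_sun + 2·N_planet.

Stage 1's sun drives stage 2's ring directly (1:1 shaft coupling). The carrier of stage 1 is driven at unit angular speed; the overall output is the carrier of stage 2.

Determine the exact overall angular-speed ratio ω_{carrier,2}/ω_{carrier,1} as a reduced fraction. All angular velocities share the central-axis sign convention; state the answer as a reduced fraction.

2025/1121

Stage 1: N_ring = 38 + 2·12 = 62
Stage 1: 38(ω_s−ω_c) = −62(ω_r−ω_c),  ω_r=0, ω_c=1
Stage 1: ω_s = 1 − (62/38)(0−1) = 50/19
  ⇒ ω_s¹/ω_c¹ = 50/19
Stage 2: N_ring = 37 + 2·22 = 81
Stage 2: 37(ω_s−ω_c) = −81(ω_r−ω_c),  ω_s=0, ω_r=1
Stage 2: 37(0−ω_c) = −81(1−ω_c)  ⇒  118ω_c = 81  ⇒  ω_c = 81/118
  ⇒ ω_c²/ω_r² = 81/118
Coupling ω_r² = ω_s¹ ⇒ overall = 50/19 × 81/118 = 2025/1121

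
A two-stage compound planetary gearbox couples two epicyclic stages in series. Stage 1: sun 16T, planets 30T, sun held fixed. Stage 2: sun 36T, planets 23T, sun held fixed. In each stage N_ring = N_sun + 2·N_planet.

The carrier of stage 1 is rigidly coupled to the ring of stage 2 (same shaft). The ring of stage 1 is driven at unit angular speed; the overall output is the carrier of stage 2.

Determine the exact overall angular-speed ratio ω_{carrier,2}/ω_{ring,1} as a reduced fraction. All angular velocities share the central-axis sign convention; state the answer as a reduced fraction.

779/1357

Stage 1: N_ring = 16 + 2·30 = 76
Stage 1: 16(ω_s−ω_c) = −76(ω_r−ω_c),  ω_s=0, ω_r=1
Stage 1: 16(0−ω_c) = −76(1−ω_c)  ⇒  92ω_c = 76  ⇒  ω_c = 19/23
  ⇒ ω_c¹/ω_r¹ = 19/23
Stage 2: N_ring = 36 + 2·23 = 82
Stage 2: 36(ω_s−ω_c) = −82(ω_r−ω_c),  ω_s=0, ω_r=1
Stage 2: 36(0−ω_c) = −82(1−ω_c)  ⇒  118ω_c = 82  ⇒  ω_c = 41/59
  ⇒ ω_c²/ω_r² = 41/59
Coupling ω_r² = ω_c¹ ⇒ overall = 19/23 × 41/59 = 779/1357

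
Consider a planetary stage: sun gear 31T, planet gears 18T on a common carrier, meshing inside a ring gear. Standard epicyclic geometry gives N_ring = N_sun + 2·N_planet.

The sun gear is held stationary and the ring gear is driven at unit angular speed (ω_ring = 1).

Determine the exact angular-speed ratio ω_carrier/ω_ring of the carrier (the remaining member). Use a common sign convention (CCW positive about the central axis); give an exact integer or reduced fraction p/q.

67/98

N_ring = 31 + 2·18 = 67
31(ω_s−ω_c) = −67(ω_r−ω_c),  ω_s=0, ω_r=1
31(0−ω_c) = −67(1−ω_c)  ⇒  98ω_c = 67  ⇒  ω_c = 67/98
ω_c/ω_r = 67/98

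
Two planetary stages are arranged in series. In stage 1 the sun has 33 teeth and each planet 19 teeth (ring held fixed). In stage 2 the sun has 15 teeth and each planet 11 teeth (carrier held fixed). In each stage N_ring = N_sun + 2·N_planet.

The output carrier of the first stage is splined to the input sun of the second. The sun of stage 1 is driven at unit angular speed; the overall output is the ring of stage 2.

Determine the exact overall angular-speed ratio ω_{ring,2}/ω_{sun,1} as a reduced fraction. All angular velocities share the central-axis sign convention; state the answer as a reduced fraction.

-495/3848

Stage 1: N_ring = 33 + 2·19 = 71
Stage 1: 33(ω_s−ω_c) = −71(ω_r−ω_c),  ω_r=0, ω_s=1
Stage 1: 33(1−ω_c) = −71(0−ω_c)  ⇒  104ω_c = 33  ⇒  ω_c = 33/104
  ⇒ ω_c¹/ω_s¹ = 33/104
Stage 2: N_ring = 15 + 2·11 = 37
Stage 2: 15(ω_s−ω_c) = −37(ω_r−ω_c),  ω_c=0, ω_s=1
Stage 2: ω_r = 0 − (15/37)(1−0) = -15/37
  ⇒ ω_r²/ω_s² = -15/37
Coupling ω_s² = ω_c¹ ⇒ overall = 33/104 × -15/37 = -495/3848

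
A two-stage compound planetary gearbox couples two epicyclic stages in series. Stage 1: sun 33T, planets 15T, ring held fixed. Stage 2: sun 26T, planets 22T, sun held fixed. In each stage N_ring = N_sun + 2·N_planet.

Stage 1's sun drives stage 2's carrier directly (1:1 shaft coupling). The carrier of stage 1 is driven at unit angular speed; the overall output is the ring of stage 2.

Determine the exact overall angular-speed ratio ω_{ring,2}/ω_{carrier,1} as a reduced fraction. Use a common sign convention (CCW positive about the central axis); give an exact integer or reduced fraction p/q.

Stage 1: N_ring = 33 + 2·15 = 63
Stage 1: 33(ω_s−ω_c) = −63(ω_r−ω_c),  ω_r=0, ω_c=1
Stage 1: ω_s = 1 − (63/33)(0−1) = 32/11
  ⇒ ω_s¹/ω_c¹ = 32/11
Stage 2: N_ring = 26 + 2·22 = 70
Stage 2: 26(ω_s−ω_c) = −70(ω_r−ω_c),  ω_s=0, ω_c=1
Stage 2: ω_r = 1 − (26/70)(0−1) = 48/35
  ⇒ ω_r²/ω_c² = 48/35
Coupling ω_c² = ω_s¹ ⇒ overall = 32/11 × 48/35 = 1536/385

1536/385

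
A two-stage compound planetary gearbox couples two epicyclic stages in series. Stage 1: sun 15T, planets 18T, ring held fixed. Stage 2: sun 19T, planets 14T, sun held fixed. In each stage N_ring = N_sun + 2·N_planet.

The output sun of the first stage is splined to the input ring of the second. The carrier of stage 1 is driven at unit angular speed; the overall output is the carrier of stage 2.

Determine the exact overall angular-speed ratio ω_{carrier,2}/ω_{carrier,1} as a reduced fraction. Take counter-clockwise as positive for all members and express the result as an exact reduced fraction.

47/15

Stage 1: N_ring = 15 + 2·18 = 51
Stage 1: 15(ω_s−ω_c) = −51(ω_r−ω_c),  ω_r=0, ω_c=1
Stage 1: ω_s = 1 − (51/15)(0−1) = 22/5
  ⇒ ω_s¹/ω_c¹ = 22/5
Stage 2: N_ring = 19 + 2·14 = 47
Stage 2: 19(ω_s−ω_c) = −47(ω_r−ω_c),  ω_s=0, ω_r=1
Stage 2: 19(0−ω_c) = −47(1−ω_c)  ⇒  66ω_c = 47  ⇒  ω_c = 47/66
  ⇒ ω_c²/ω_r² = 47/66
Coupling ω_r² = ω_s¹ ⇒ overall = 22/5 × 47/66 = 47/15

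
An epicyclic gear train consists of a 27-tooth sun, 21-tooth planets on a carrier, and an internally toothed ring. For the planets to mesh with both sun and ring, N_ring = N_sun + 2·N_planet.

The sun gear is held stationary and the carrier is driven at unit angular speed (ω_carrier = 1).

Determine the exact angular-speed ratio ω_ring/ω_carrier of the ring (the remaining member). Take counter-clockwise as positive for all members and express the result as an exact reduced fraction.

N_ring = 27 + 2·21 = 69
27(ω_s−ω_c) = −69(ω_r−ω_c),  ω_s=0, ω_c=1
ω_r = 1 − (27/69)(0−1) = 32/23
ω_r/ω_c = 32/23

32/23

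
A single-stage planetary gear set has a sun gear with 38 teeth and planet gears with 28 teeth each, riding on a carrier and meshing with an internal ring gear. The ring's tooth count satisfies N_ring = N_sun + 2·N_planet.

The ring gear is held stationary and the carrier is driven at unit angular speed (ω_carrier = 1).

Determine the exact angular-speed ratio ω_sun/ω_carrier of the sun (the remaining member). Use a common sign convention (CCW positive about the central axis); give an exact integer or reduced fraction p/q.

N_ring = 38 + 2·28 = 94
38(ω_s−ω_c) = −94(ω_r−ω_c),  ω_r=0, ω_c=1
ω_s = 1 − (94/38)(0−1) = 66/19
ω_s/ω_c = 66/19

66/19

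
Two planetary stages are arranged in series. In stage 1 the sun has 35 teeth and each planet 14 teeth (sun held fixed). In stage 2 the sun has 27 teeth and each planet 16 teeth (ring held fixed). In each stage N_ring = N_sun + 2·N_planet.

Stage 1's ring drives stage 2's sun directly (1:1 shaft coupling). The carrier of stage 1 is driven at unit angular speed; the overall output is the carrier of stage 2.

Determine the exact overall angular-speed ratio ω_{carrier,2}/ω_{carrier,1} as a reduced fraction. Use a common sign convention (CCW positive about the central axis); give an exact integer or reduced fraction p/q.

21/43

Stage 1: N_ring = 35 + 2·14 = 63
Stage 1: 35(ω_s−ω_c) = −63(ω_r−ω_c),  ω_s=0, ω_c=1
Stage 1: ω_r = 1 − (35/63)(0−1) = 14/9
  ⇒ ω_r¹/ω_c¹ = 14/9
Stage 2: N_ring = 27 + 2·16 = 59
Stage 2: 27(ω_s−ω_c) = −59(ω_r−ω_c),  ω_r=0, ω_s=1
Stage 2: 27(1−ω_c) = −59(0−ω_c)  ⇒  86ω_c = 27  ⇒  ω_c = 27/86
  ⇒ ω_c²/ω_s² = 27/86
Coupling ω_s² = ω_r¹ ⇒ overall = 14/9 × 27/86 = 21/43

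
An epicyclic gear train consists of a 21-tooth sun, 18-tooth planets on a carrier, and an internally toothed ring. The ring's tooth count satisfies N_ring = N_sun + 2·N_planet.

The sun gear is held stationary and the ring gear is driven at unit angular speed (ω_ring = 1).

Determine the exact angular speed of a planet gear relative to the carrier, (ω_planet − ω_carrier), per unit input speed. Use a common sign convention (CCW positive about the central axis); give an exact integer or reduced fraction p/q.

133/156

N_ring = 21 + 2·18 = 57
21(ω_s−ω_c) = −57(ω_r−ω_c),  ω_s=0, ω_r=1
21(0−ω_c) = −57(1−ω_c)  ⇒  78ω_c = 57  ⇒  ω_c = 19/26
sun–planet: 21·(0−19/26) = −18·(ω_p−ω_c)  ⇒  ω_p−ω_c = −(21/18)·(-19/26) = 133/156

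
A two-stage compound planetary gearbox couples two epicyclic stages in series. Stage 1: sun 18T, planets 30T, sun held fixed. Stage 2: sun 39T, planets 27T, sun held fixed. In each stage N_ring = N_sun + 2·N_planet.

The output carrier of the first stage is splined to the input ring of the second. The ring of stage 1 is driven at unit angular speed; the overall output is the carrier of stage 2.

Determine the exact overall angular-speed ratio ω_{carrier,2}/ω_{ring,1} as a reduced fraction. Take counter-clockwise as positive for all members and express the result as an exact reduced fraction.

403/704

Stage 1: N_ring = 18 + 2·30 = 78
Stage 1: 18(ω_s−ω_c) = −78(ω_r−ω_c),  ω_s=0, ω_r=1
Stage 1: 18(0−ω_c) = −78(1−ω_c)  ⇒  96ω_c = 78  ⇒  ω_c = 13/16
  ⇒ ω_c¹/ω_r¹ = 13/16
Stage 2: N_ring = 39 + 2·27 = 93
Stage 2: 39(ω_s−ω_c) = −93(ω_r−ω_c),  ω_s=0, ω_r=1
Stage 2: 39(0−ω_c) = −93(1−ω_c)  ⇒  132ω_c = 93  ⇒  ω_c = 31/44
  ⇒ ω_c²/ω_r² = 31/44
Coupling ω_r² = ω_c¹ ⇒ overall = 13/16 × 31/44 = 403/704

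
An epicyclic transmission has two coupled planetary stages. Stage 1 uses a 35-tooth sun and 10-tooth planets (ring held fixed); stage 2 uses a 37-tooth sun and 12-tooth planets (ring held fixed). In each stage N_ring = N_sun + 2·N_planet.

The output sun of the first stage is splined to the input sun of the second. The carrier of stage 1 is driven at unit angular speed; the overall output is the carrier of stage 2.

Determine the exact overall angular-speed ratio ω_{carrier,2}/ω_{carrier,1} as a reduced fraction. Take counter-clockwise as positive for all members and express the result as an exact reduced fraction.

333/343

Stage 1: N_ring = 35 + 2·10 = 55
Stage 1: 35(ω_s−ω_c) = −55(ω_r−ω_c),  ω_r=0, ω_c=1
Stage 1: ω_s = 1 − (55/35)(0−1) = 18/7
  ⇒ ω_s¹/ω_c¹ = 18/7
Stage 2: N_ring = 37 + 2·12 = 61
Stage 2: 37(ω_s−ω_c) = −61(ω_r−ω_c),  ω_r=0, ω_s=1
Stage 2: 37(1−ω_c) = −61(0−ω_c)  ⇒  98ω_c = 37  ⇒  ω_c = 37/98
  ⇒ ω_c²/ω_s² = 37/98
Coupling ω_s² = ω_s¹ ⇒ overall = 18/7 × 37/98 = 333/343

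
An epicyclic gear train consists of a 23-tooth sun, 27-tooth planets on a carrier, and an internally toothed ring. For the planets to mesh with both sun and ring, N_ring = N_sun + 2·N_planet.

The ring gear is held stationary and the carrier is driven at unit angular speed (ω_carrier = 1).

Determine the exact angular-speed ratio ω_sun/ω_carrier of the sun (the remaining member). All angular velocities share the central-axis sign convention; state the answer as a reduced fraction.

N_ring = 23 + 2·27 = 77
23(ω_s−ω_c) = −77(ω_r−ω_c),  ω_r=0, ω_c=1
ω_s = 1 − (77/23)(0−1) = 100/23
ω_s/ω_c = 100/23

100/23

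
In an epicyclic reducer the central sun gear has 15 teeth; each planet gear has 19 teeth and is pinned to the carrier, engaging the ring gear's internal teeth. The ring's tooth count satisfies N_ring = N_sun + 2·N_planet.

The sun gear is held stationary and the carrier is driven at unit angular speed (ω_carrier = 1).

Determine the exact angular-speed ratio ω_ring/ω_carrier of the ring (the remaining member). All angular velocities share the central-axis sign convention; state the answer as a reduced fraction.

N_ring = 15 + 2·19 = 53
15(ω_s−ω_c) = −53(ω_r−ω_c),  ω_s=0, ω_c=1
ω_r = 1 − (15/53)(0−1) = 68/53
ω_r/ω_c = 68/53

68/53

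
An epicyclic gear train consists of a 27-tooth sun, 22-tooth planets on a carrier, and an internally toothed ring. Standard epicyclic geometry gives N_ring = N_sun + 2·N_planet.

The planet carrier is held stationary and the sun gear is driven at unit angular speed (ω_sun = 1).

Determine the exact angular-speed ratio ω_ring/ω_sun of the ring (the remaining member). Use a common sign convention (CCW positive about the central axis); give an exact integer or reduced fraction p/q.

N_ring = 27 + 2·22 = 71
27(ω_s−ω_c) = −71(ω_r−ω_c),  ω_c=0, ω_s=1
ω_r = 0 − (27/71)(1−0) = -27/71
ω_r/ω_s = -27/71

-27/71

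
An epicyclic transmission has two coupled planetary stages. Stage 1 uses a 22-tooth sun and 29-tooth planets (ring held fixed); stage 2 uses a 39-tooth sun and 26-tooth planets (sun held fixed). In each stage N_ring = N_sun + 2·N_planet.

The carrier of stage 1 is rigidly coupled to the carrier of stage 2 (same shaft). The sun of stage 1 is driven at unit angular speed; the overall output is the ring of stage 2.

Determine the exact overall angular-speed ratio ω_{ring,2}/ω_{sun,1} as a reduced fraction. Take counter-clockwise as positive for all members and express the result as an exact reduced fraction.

Stage 1: N_ring = 22 + 2·29 = 80
Stage 1: 22(ω_s−ω_c) = −80(ω_r−ω_c),  ω_r=0, ω_s=1
Stage 1: 22(1−ω_c) = −80(0−ω_c)  ⇒  102ω_c = 22  ⇒  ω_c = 11/51
  ⇒ ω_c¹/ω_s¹ = 11/51
Stage 2: N_ring = 39 + 2·26 = 91
Stage 2: 39(ω_s−ω_c) = −91(ω_r−ω_c),  ω_s=0, ω_c=1
Stage 2: ω_r = 1 − (39/91)(0−1) = 10/7
  ⇒ ω_r²/ω_c² = 10/7
Coupling ω_c² = ω_c¹ ⇒ overall = 11/51 × 10/7 = 110/357

110/357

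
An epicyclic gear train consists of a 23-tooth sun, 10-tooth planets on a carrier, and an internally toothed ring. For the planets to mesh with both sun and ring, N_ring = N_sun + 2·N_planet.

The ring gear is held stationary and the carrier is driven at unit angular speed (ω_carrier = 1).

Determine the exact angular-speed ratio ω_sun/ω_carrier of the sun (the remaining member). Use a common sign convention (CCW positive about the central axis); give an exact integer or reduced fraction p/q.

66/23

N_ring = 23 + 2·10 = 43
23(ω_s−ω_c) = −43(ω_r−ω_c),  ω_r=0, ω_c=1
ω_s = 1 − (43/23)(0−1) = 66/23
ω_s/ω_c = 66/23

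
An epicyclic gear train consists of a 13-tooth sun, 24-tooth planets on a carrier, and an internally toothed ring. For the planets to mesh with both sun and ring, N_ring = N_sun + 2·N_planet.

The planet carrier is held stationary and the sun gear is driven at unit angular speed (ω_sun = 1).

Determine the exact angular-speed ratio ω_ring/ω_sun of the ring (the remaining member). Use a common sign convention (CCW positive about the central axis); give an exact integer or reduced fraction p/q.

N_ring = 13 + 2·24 = 61
13(ω_s−ω_c) = −61(ω_r−ω_c),  ω_c=0, ω_s=1
ω_r = 0 − (13/61)(1−0) = -13/61
ω_r/ω_s = -13/61

-13/61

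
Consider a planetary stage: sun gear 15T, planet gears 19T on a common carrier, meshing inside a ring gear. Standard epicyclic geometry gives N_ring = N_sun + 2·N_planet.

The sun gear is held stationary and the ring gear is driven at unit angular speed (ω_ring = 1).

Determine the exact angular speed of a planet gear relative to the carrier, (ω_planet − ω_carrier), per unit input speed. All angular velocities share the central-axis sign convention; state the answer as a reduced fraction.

795/1292

N_ring = 15 + 2·19 = 53
15(ω_s−ω_c) = −53(ω_r−ω_c),  ω_s=0, ω_r=1
15(0−ω_c) = −53(1−ω_c)  ⇒  68ω_c = 53  ⇒  ω_c = 53/68
sun–planet: 15·(0−53/68) = −19·(ω_p−ω_c)  ⇒  ω_p−ω_c = −(15/19)·(-53/68) = 795/1292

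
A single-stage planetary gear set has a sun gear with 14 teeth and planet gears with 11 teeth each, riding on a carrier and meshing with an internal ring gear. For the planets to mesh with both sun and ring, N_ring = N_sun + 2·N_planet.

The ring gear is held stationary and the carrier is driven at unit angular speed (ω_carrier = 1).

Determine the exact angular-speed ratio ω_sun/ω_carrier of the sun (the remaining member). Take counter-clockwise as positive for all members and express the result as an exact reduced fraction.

N_ring = 14 + 2·11 = 36
14(ω_s−ω_c) = −36(ω_r−ω_c),  ω_r=0, ω_c=1
ω_s = 1 − (36/14)(0−1) = 25/7
ω_s/ω_c = 25/7

25/7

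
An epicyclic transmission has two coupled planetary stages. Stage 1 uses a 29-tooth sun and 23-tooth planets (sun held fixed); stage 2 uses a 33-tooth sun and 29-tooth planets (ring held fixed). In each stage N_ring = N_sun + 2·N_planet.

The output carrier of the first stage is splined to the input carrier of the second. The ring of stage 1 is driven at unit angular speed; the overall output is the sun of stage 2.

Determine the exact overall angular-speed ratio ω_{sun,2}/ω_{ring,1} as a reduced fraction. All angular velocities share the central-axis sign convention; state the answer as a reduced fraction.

775/286

Stage 1: N_ring = 29 + 2·23 = 75
Stage 1: 29(ω_s−ω_c) = −75(ω_r−ω_c),  ω_s=0, ω_r=1
Stage 1: 29(0−ω_c) = −75(1−ω_c)  ⇒  104ω_c = 75  ⇒  ω_c = 75/104
  ⇒ ω_c¹/ω_r¹ = 75/104
Stage 2: N_ring = 33 + 2·29 = 91
Stage 2: 33(ω_s−ω_c) = −91(ω_r−ω_c),  ω_r=0, ω_c=1
Stage 2: ω_s = 1 − (91/33)(0−1) = 124/33
  ⇒ ω_s²/ω_c² = 124/33
Coupling ω_c² = ω_c¹ ⇒ overall = 75/104 × 124/33 = 775/286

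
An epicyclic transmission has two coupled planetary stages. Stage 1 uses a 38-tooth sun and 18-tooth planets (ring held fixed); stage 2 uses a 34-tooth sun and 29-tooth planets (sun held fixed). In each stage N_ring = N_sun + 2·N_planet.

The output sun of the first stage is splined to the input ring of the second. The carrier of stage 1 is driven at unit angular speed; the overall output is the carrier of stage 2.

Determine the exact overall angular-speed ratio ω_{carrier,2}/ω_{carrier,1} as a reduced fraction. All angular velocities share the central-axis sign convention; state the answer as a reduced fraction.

Stage 1: N_ring = 38 + 2·18 = 74
Stage 1: 38(ω_s−ω_c) = −74(ω_r−ω_c),  ω_r=0, ω_c=1
Stage 1: ω_s = 1 − (74/38)(0−1) = 56/19
  ⇒ ω_s¹/ω_c¹ = 56/19
Stage 2: N_ring = 34 + 2·29 = 92
Stage 2: 34(ω_s−ω_c) = −92(ω_r−ω_c),  ω_s=0, ω_r=1
Stage 2: 34(0−ω_c) = −92(1−ω_c)  ⇒  126ω_c = 92  ⇒  ω_c = 46/63
  ⇒ ω_c²/ω_r² = 46/63
Coupling ω_r² = ω_s¹ ⇒ overall = 56/19 × 46/63 = 368/171

368/171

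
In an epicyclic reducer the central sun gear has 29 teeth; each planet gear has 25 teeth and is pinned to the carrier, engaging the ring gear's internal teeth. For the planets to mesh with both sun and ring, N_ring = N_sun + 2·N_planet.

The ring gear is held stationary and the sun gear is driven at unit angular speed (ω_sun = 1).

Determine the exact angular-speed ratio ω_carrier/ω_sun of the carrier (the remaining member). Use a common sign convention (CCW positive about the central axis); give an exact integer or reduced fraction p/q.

29/108

N_ring = 29 + 2·25 = 79
29(ω_s−ω_c) = −79(ω_r−ω_c),  ω_r=0, ω_s=1
29(1−ω_c) = −79(0−ω_c)  ⇒  108ω_c = 29  ⇒  ω_c = 29/108
ω_c/ω_s = 29/108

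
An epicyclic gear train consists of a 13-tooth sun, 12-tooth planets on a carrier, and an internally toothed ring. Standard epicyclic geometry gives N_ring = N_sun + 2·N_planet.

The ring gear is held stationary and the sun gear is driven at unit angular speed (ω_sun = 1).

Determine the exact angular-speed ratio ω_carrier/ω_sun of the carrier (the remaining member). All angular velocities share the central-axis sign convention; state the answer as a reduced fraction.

N_ring = 13 + 2·12 = 37
13(ω_s−ω_c) = −37(ω_r−ω_c),  ω_r=0, ω_s=1
13(1−ω_c) = −37(0−ω_c)  ⇒  50ω_c = 13  ⇒  ω_c = 13/50
ω_c/ω_s = 13/50

13/50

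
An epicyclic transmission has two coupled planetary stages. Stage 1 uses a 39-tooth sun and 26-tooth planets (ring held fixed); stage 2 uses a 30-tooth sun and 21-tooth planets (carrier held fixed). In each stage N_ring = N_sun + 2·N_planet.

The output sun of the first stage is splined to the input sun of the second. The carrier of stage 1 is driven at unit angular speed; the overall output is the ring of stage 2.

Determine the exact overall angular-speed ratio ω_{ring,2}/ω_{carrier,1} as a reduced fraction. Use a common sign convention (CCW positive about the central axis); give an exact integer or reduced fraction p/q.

-25/18

Stage 1: N_ring = 39 + 2·26 = 91
Stage 1: 39(ω_s−ω_c) = −91(ω_r−ω_c),  ω_r=0, ω_c=1
Stage 1: ω_s = 1 − (91/39)(0−1) = 10/3
  ⇒ ω_s¹/ω_c¹ = 10/3
Stage 2: N_ring = 30 + 2·21 = 72
Stage 2: 30(ω_s−ω_c) = −72(ω_r−ω_c),  ω_c=0, ω_s=1
Stage 2: ω_r = 0 − (30/72)(1−0) = -5/12
  ⇒ ω_r²/ω_s² = -5/12
Coupling ω_s² = ω_s¹ ⇒ overall = 10/3 × -5/12 = -25/18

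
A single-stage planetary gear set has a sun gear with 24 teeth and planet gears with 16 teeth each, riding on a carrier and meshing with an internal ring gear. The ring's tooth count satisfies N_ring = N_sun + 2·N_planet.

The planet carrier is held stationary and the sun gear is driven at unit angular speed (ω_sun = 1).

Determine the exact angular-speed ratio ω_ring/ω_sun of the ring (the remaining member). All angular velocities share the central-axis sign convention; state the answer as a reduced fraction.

N_ring = 24 + 2·16 = 56
24(ω_s−ω_c) = −56(ω_r−ω_c),  ω_c=0, ω_s=1
ω_r = 0 − (24/56)(1−0) = -3/7
ω_r/ω_s = -3/7

-3/7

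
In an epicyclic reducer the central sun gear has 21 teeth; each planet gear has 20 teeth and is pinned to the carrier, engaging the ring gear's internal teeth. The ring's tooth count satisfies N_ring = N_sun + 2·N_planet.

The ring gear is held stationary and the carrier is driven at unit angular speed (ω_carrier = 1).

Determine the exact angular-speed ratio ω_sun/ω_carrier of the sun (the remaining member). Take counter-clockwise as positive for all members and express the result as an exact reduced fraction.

82/21

N_ring = 21 + 2·20 = 61
21(ω_s−ω_c) = −61(ω_r−ω_c),  ω_r=0, ω_c=1
ω_s = 1 − (61/21)(0−1) = 82/21
ω_s/ω_c = 82/21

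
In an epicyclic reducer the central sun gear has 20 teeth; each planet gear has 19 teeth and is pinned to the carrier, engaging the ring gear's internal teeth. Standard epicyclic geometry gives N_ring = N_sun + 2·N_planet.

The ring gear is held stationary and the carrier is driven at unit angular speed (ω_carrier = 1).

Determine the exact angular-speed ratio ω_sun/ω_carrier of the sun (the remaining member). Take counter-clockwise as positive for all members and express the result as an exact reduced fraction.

39/10

N_ring = 20 + 2·19 = 58
20(ω_s−ω_c) = −58(ω_r−ω_c),  ω_r=0, ω_c=1
ω_s = 1 − (58/20)(0−1) = 39/10
ω_s/ω_c = 39/10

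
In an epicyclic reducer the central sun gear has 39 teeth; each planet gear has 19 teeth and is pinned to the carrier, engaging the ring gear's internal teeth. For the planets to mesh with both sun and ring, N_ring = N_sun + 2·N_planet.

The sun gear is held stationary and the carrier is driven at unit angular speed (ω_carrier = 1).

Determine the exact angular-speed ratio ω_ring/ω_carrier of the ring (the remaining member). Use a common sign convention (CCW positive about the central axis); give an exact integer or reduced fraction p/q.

116/77

N_ring = 39 + 2·19 = 77
39(ω_s−ω_c) = −77(ω_r−ω_c),  ω_s=0, ω_c=1
ω_r = 1 − (39/77)(0−1) = 116/77
ω_r/ω_c = 116/77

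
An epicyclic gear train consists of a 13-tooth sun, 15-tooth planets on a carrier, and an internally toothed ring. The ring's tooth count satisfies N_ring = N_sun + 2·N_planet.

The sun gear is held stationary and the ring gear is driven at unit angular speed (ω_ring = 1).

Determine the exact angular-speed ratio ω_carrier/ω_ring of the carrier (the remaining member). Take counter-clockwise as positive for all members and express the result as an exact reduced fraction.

N_ring = 13 + 2·15 = 43
13(ω_s−ω_c) = −43(ω_r−ω_c),  ω_s=0, ω_r=1
13(0−ω_c) = −43(1−ω_c)  ⇒  56ω_c = 43  ⇒  ω_c = 43/56
ω_c/ω_r = 43/56

43/56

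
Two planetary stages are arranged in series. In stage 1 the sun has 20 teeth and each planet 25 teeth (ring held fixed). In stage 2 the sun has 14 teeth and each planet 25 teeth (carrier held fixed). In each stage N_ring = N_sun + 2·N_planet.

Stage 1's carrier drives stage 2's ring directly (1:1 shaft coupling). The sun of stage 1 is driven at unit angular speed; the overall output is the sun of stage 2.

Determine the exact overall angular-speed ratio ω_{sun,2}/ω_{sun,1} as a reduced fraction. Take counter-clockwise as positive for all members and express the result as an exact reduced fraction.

Stage 1: N_ring = 20 + 2·25 = 70
Stage 1: 20(ω_s−ω_c) = −70(ω_r−ω_c),  ω_r=0, ω_s=1
Stage 1: 20(1−ω_c) = −70(0−ω_c)  ⇒  90ω_c = 20  ⇒  ω_c = 2/9
  ⇒ ω_c¹/ω_s¹ = 2/9
Stage 2: N_ring = 14 + 2·25 = 64
Stage 2: 14(ω_s−ω_c) = −64(ω_r−ω_c),  ω_c=0, ω_r=1
Stage 2: ω_s = 0 − (64/14)(1−0) = -32/7
  ⇒ ω_s²/ω_r² = -32/7
Coupling ω_r² = ω_c¹ ⇒ overall = 2/9 × -32/7 = -64/63

-64/63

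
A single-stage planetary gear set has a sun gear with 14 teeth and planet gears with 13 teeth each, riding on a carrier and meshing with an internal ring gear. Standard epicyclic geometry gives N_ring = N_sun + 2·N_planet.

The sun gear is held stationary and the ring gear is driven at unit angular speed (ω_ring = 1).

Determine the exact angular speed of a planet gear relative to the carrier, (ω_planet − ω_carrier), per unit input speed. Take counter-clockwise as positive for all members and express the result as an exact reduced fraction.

280/351

N_ring = 14 + 2·13 = 40
14(ω_s−ω_c) = −40(ω_r−ω_c),  ω_s=0, ω_r=1
14(0−ω_c) = −40(1−ω_c)  ⇒  54ω_c = 40  ⇒  ω_c = 20/27
sun–planet: 14·(0−20/27) = −13·(ω_p−ω_c)  ⇒  ω_p−ω_c = −(14/13)·(-20/27) = 280/351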